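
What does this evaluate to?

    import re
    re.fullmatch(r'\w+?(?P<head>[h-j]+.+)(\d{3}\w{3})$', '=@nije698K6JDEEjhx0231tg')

This matches one or more of a word character (lazy); then one or more of a character in [h-j], then one or more of any character (captured as 'head'); then exactly 3 of a digit, then exactly 3 of a word character (captured); then anchored at the end.
For `fullmatch`, every character of the input must be accounted for by the pattern.
Here the string isn't matched end-to-end, so the call returns None.

None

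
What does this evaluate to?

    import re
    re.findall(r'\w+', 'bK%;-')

['bK']

No capturing groups, so `findall` returns the 1 full match string.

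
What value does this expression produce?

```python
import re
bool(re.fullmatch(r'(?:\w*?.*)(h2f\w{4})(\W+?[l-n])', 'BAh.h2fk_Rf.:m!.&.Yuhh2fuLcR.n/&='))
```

False

The pattern matches zero or more of a word character (lazy), then zero or more of any character (non-capturing group); then the literal 'h2f', then exactly 4 of a word character (captured); then one or more of a non-word character (lazy), then a character in [l-n] (captured).
For `fullmatch`, every character of the input must be accounted for by the pattern.
Here the string isn't matched end-to-end, so the call returns None, and `bool(None)` is False.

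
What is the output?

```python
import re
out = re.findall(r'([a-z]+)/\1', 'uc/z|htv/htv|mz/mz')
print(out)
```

`\1` has to match the exact text group 1 already captured.
`findall` collects group 1 from each match (2 total).

['htv', 'mz']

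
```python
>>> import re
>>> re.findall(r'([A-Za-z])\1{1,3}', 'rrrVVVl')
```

The backreference `\1` re-matches whatever the first group consumed, character for character.
Walking the string: at [0:3] match 'rrr', group 1 = 'r'; at [3:6] match 'VVV', group 1 = 'V'.
`findall` collects group 1 from each match (2 total).

['r', 'V']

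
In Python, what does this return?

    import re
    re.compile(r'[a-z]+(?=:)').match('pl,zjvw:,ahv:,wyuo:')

None

Lookahead/lookbehind check context without consuming it, so the matched span excludes the asserted characters.
`re.match` won't scan ahead — the pattern has to work from the very first character.
Here the pattern fails at index 0, so the call returns None.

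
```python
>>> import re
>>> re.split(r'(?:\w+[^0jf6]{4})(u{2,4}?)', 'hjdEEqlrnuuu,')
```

Pattern: one or more of a word character, then exactly 4 of any character except [0jf6] (non-capturing group); then 2 to 4 of a literal 'u' (lazy) (captured).
Matches to split on: at [0:12] → 'hjdEEqlrnuuu'.
Because the pattern has a capturing group, `split` also inserts each captured text between the pieces.

['', 'uu', ',']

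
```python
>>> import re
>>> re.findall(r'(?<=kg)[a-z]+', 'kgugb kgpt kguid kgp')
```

['ugb', 'pt', 'uid', 'p']

The positive lookaround only admits positions where the adjacent text matches; those characters stay outside the span.
Scanning left to right: at [2:5] → 'ugb'; at [8:10] → 'pt'; at [13:16] → 'uid'; at [19:20] → 'p'.
With no groups in the pattern, `findall` gives back each whole match — 4 here.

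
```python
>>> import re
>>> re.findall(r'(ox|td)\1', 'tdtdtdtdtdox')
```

After group 1 captures some text, `\1` only succeeds where that same text appears again.
Matches: at [0:4] match 'tdtd', group 1 = 'td'; at [4:8] match 'tdtd', group 1 = 'td'.
One capturing group, so `findall` returns just the captured substring from each match — 2 in all.

['td', 'td']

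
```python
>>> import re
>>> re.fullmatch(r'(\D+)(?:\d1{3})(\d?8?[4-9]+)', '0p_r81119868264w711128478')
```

None

For `fullmatch`, every character of the input must be accounted for by the pattern.
Here there's no way to consume every character, so the call returns None.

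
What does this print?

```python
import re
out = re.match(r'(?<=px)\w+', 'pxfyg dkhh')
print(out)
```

None

The lookaround is zero-width — it requires the adjacent text to match without consuming it, so the asserted text isn't part of the match.
`match` is anchored at position 0; if the pattern doesn't fit there, it returns None.
Here the string doesn't start with a match, so the call returns None.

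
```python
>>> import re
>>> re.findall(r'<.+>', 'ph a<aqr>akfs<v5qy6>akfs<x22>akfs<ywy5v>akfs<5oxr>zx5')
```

['<aqr>akfs<v5qy6>akfs<x22>akfs<ywy5v>akfs<5oxr>']

Walking the string: at [4:50] → '<aqr>akfs<v5qy6>akfs<x22>akfs<ywy5v>akfs<5oxr>'.
No capturing groups, so `findall` returns the 1 full match string.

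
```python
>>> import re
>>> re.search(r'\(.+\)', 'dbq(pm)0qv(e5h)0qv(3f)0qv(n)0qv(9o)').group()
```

Unlike `match`, `search` isn't anchored — it looks for the pattern anywhere in the string.
The match spans [3:35] → '(pm)0qv(e5h)0qv(3f)0qv(n)0qv(9o)'.

'(pm)0qv(e5h)0qv(3f)0qv(n)0qv(9o)'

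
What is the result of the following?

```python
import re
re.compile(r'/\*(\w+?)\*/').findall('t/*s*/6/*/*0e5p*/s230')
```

['s', '0e5p']

Scanning left to right: at [1:6] match '/*s*/', group 1 = 's'; at [9:17] match '/*0e5p*/', group 1 = '0e5p'.
One capturing group, so `findall` returns just the captured substring from each match — 2 in all.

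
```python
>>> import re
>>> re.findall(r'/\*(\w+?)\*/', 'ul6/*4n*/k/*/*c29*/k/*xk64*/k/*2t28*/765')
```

`findall` collects group 1 from each match (4 total).

['4n', 'c29', 'xk64', '2t28']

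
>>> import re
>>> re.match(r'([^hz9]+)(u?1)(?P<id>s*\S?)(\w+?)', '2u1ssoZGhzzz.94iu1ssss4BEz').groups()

The match spans [0:7] → '2u1ssoZ'.
Captured: group 1 = '2u', group 2 = '1', group 3 = 'sso', group 4 = 'Z'.

('2u', '1', 'sso', 'Z')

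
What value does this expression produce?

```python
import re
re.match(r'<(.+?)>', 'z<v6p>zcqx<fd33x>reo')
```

`match` is anchored at position 0; if the pattern doesn't fit there, it returns None.
Here the pattern fails at index 0, so the call returns None.

None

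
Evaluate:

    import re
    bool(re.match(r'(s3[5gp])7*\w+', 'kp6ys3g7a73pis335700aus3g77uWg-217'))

`re.match` only tries the pattern at the start of the string.
Here the pattern fails at index 0, so the call returns None, and `bool(None)` is False.

False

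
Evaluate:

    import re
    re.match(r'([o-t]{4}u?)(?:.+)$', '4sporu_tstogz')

None

With `match`, the pattern is implicitly anchored at the beginning.
Here the pattern fails at index 0, so the call returns None.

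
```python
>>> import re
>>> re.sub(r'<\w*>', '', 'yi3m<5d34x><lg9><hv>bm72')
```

'yi3mbm72'

Matches: at [4:11] → '<5d34x>'; at [11:16] → '<lg9>'; at [16:20] → '<hv>'.
`sub` substitutes '' at each match site.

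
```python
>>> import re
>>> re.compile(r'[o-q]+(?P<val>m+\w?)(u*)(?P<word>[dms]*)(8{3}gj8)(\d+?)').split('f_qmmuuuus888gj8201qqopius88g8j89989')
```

This matches one or more of a character in [o-q]; then one or more of the literal 'm', then optionally a word character (captured as 'val'); then zero or more of a literal 'u' (captured); then zero or more of one of [dms] (captured as 'word'); then exactly 3 of the literal '8', then the literal 'gj8' (captured); then one or more of a digit (lazy) (captured).
With a capturing group present, the delimiter's captured portion is kept in the result list.

['f_', 'mmu', 'uuu', 's', '888gj8', '2', '01qqopius88g8j89989']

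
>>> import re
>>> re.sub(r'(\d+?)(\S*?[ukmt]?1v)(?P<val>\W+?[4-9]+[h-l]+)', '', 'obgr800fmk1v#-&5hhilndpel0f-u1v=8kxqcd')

The pattern matches one or more of a digit (lazy) (captured); then zero or more of a non-whitespace character (lazy), then optionally one of [ukmt], then the literal '1v' (captured); then one or more of a non-word character (lazy), then one or more of a character in [4-9], then one or more of a character in [h-l] (captured as 'val').
Lazy quantifiers expand one character at a time until the remainder of the pattern can match.
Matches: at [4:20] → '800fmk1v#-&5hhil'; at [25:34] → '0f-u1v=8k'.
Each match is replaced by ''.

'obgrndpelxqcd'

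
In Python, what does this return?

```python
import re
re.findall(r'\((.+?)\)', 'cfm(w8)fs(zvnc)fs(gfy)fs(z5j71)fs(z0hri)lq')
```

['w8', 'zvnc', 'gfy', 'z5j71', 'z0hri']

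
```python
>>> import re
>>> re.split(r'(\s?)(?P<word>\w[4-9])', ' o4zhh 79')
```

Because the pattern has a capturing group, `split` also inserts each captured text between the pieces.

['', ' ', 'o4', 'zhh', ' ', '79', '']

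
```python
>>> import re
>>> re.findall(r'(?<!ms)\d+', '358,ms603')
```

['358', '03']

The negative lookahead/lookbehind blocks any match where the forbidden context is present.
`findall` yields the raw match text (2 of them) because the pattern has no groups.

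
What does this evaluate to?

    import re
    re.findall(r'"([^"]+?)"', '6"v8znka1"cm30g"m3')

['v8znka1']

Scanning left to right: at [1:10] match '"v8znka1"', group 1 = 'v8znka1'.
With a single group, `findall` returns only what that group captured — 1 item.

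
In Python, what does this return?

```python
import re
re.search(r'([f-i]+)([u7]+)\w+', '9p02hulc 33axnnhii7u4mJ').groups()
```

The pattern matches one or more of a character in [f-i] (captured); then one or more of one of [u7] (captured); then one or more of a word character.
`re.search` tries every starting position until one works.
The match spans [4:8] → 'hulc'.
Captured: group 1 = 'h', group 2 = 'u'.

('h', 'u')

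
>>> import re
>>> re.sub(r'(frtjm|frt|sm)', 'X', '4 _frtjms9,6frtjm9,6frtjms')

Alternation tries branches left to right and keeps the first one that lets the overall match succeed at that position.
Matches: at [3:8] → 'frtjm'; at [12:17] → 'frtjm'; at [20:25] → 'frtjm'.
Every occurrence is swapped for 'X'.

'4 _Xs9,6X9,6Xs'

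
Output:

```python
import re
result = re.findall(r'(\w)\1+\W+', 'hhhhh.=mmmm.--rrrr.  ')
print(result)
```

['h', 'm', 'r']

The backreference `\1` re-matches whatever the first group consumed, character for character.
With a single group, `findall` returns only what that group captured — 3 items.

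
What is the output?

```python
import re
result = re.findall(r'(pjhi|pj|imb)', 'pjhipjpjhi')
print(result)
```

['pjhi', 'pj', 'pjhi']

`|` is ordered: at each position the engine commits to the first alternative that works.
Walking the string: at [0:4] match 'pjhi', group 1 = 'pjhi'; at [4:6] match 'pj', group 1 = 'pj'; at [6:10] match 'pjhi', group 1 = 'pjhi'.
`findall` collects group 1 from each match (3 total).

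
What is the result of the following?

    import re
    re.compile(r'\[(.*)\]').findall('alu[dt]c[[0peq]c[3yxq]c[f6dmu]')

['dt]c[[0peq]c[3yxq]c[f6dmu']

One capturing group, so `findall` returns just the captured substring from the one match — 1 in all.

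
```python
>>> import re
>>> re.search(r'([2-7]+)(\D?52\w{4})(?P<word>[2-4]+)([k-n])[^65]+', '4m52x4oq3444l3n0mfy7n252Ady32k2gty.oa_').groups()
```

('4', 'm52x4oq', '3444', 'l')

Pattern: one or more of a character in [2-7] (captured); then optionally a non-digit, then the literal '52', then exactly 4 of a word character (captured); then one or more of a character in [2-4] (captured as 'word'); then a character in [k-n] (captured); then one or more of any character except [65].
Unlike `match`, `search` isn't anchored — it looks for the pattern anywhere in the string.
The match spans [0:22] → '4m52x4oq3444l3n0mfy7n2'.
Captured: group 1 = '4', group 2 = 'm52x4oq', group 3 = '3444', group 4 = 'l'.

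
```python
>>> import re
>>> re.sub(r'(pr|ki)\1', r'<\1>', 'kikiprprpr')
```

'<ki><pr>pr'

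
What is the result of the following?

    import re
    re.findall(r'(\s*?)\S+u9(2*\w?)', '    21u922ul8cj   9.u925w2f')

[('    ', '22u'), ('   ', '25')]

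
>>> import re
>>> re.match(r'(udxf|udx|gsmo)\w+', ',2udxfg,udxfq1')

None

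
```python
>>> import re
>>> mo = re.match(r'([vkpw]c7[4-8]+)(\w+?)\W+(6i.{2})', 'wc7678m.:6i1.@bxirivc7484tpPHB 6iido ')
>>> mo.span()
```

`re.match` only tries the pattern at the start of the string.
The match spans [0:13] → 'wc7678m.:6i1.'.

(0, 13)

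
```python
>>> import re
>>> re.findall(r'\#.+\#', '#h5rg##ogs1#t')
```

Scanning left to right: at [0:12] → '#h5rg##ogs1#'.
No capturing groups, so `findall` returns the 1 full match string.

['#h5rg##ogs1#']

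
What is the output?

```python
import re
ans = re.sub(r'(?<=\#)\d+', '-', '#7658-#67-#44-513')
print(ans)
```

The `(?=…)`/`(?<=…)` assertion just peeks at neighbouring text; it doesn't advance the match position.
Matches: at [1:5] → '7658'; at [7:9] → '67'; at [11:13] → '44'.
Every occurrence is swapped for '-'.

#--#--#--513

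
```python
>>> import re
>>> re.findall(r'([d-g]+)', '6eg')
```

['eg']

The pattern matches one or more of a character in [d-g] (captured).
One capturing group, so `findall` returns just the captured substring from the one match — 1 in all.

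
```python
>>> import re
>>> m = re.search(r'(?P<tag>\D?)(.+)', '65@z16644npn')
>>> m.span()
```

Pattern: optionally a non-digit (captured as 'tag'); then one or more of any character (captured).
`re.search` scans for the first position where the pattern succeeds.
The match spans [0:12] → '65@z16644npn'.
Captured: group 1 = '', group 2 = '65@z16644npn'.

(0, 12)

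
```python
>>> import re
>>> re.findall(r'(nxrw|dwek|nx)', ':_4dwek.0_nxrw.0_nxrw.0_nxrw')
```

['dwek', 'nxrw', 'nxrw', 'nxrw']

Branches in `(...|...)` are attempted left-to-right; the first branch that allows the whole pattern to succeed is taken.
Scanning left to right: at [3:7] match 'dwek', group 1 = 'dwek'; at [10:14] match 'nxrw', group 1 = 'nxrw'; at [17:21] match 'nxrw', group 1 = 'nxrw'; at [24:28] match 'nxrw', group 1 = 'nxrw'.
Because there's exactly one group, `findall` drops the full match and keeps group 1 from each hit.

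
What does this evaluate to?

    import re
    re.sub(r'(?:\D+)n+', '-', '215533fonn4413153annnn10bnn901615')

Pattern: one or more of a non-digit (non-capturing group); then one or more of a literal 'n'.
Matches: at [6:10] → 'fonn'; at [17:22] → 'annnn'; at [24:27] → 'bnn'.
`sub` substitutes '-' at each match site.

'215533-4413153-10-901615'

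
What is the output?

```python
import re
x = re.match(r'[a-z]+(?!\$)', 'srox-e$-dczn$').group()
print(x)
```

srox

`match` is anchored at position 0; if the pattern doesn't fit there, it returns None.
The match spans [0:4] → 'srox'.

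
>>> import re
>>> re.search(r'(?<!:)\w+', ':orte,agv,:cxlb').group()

'rte'

The negative lookaround is zero-width — it rules out positions where the adjacent text would match, without consuming anything.
The match spans [2:5] → 'rte'.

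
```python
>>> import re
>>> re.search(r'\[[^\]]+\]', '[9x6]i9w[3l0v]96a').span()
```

(0, 5)

`search` walks the string left to right and returns the first match it finds.
The match spans [0:5] → '[9x6]'.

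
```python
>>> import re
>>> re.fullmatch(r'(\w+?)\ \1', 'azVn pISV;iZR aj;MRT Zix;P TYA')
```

The backreference `\1` re-matches whatever the first group consumed, character for character.
For `fullmatch`, every character of the input must be accounted for by the pattern.
Here the pattern can't cover the whole string, so the call returns None.

None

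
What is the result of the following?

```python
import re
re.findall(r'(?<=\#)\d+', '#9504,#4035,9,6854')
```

['9504', '4035']

The positive lookaround only admits positions where the adjacent text matches; those characters stay outside the span.
Walking the string: at [1:5] → '9504'; at [7:11] → '4035'.
With no groups in the pattern, `findall` gives back each whole match — 2 here.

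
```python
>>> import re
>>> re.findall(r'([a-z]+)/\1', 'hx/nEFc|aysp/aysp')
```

['aysp']

A backreference is literal: `\1` must see the identical characters the first group matched.
Matches: at [8:17] match 'aysp/aysp', group 1 = 'aysp'.
Because there's exactly one group, `findall` drops the full match and keeps group 1 from the one hit.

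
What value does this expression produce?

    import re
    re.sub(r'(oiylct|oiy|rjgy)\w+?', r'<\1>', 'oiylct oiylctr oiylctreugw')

'<oiy>ct <oiylct> <oiylct>eugw'

Alternation isn't longest-match — the leftmost alternative that fits at this position is chosen.
Each match is replaced using the text its own group 1 captured.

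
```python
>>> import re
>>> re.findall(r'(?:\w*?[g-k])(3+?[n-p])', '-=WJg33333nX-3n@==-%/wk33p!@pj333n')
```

Pattern: zero or more of a word character (lazy), then a character in [g-k] (non-capturing group); then one or more of the literal '3' (lazy), then a character in [n-p] (captured).
`findall` collects group 1 from each match (3 total).

['33333n', '33p', '333n']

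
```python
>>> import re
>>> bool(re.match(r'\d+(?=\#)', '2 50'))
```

False

`re.match` won't scan ahead — the pattern has to work from the very first character.
Here the pattern fails at index 0, so the call returns None, and `bool(None)` is False.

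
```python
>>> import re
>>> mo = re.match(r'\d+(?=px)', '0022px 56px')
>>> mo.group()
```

`match` is anchored at position 0; if the pattern doesn't fit there, it returns None.
The match spans [0:4] → '0022'.

'0022'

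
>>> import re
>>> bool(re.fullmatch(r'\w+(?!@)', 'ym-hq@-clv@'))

False

`fullmatch` succeeds only if the pattern covers the string from start to end.
Here the string isn't matched end-to-end, so the call returns None, and `bool(None)` is False.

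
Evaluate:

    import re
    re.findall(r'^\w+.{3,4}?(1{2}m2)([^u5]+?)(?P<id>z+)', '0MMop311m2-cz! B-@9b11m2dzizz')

[('11m2', '-c', 'z')]

The pattern matches anchored at the start of the string; then one or more of a word character, then 3 to 4 of any character (lazy); then exactly 2 of a literal '1', then the literal 'm2' (captured); then one or more of any character except [u5] (lazy) (captured); then one or more of a literal 'z' (captured as 'id').
With the lazy modifier that quantifier settles for the fewest repetitions that let the rest of the pattern succeed (the atoms after it are unaffected and can still be greedy).
Scanning left to right: at [0:13] match '0MMop311m2-cz', groups = ('11m2', '-c', 'z').
3 groups means the one result is a tuple of 3 captured strings — 1 here.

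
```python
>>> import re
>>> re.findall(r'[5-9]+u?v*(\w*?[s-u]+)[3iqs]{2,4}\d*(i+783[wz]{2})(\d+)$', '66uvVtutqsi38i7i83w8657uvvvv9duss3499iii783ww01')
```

[('Vtutqsi38i7i83w8657uvvvv9dus', 'iii783ww', '01')]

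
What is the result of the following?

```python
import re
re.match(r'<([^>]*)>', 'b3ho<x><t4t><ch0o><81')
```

None

`re.match` won't scan ahead — the pattern has to work from the very first character.
Here the string doesn't start with a match, so the call returns None.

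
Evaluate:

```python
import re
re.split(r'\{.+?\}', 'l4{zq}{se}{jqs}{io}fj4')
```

Matches to split on: at [2:6] → '{zq}'; at [6:10] → '{se}'; at [10:15] → '{jqs}'; at [15:19] → '{io}'.
Each match becomes a cut point; 5 segments remain.

['l4', '', '', '', 'fj4']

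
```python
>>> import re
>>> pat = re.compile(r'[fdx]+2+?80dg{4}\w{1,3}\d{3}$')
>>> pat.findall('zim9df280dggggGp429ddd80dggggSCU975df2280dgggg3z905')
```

['df2280dgggg3z905']

The pattern matches one or more of one of [fdx]; then one or more of a literal '2' (lazy), then the literal '80d', then exactly 4 of the literal 'g'; then 1 to 3 of a word character, then exactly 3 of a digit; then anchored at the end.
Matches: at [35:51] → 'df2280dgggg3z905'.
Since nothing is captured, `findall` lists the 1 matched substring directly.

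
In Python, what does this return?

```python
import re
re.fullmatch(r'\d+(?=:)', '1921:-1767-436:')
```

None

`fullmatch` succeeds only if the pattern covers the string from start to end.
Here the pattern can't cover the whole string, so the call returns None.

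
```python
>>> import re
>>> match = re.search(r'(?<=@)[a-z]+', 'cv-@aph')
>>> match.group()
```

Lookahead/lookbehind check context without consuming it, so the matched span excludes the asserted characters.
The match spans [4:7] → 'aph'.

'aph'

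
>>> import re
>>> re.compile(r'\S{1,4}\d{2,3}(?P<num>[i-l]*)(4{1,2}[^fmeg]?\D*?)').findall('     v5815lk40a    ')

[('lk', '40')]

This matches 1 to 4 of a non-whitespace character, then 2 to 3 of a digit; then zero or more of a character in [i-l] (captured as 'num'); then 1 to 2 of a literal '4', then optionally any character except [fmeg], then zero or more of a non-digit (lazy) (captured).
A non-greedy quantifier consumes as few characters as it can — just enough that the remainder of the pattern still matches from where it stops; whatever follows it matches normally.
Walking the string: at [5:14] match 'v5815lk40', groups = ('lk', '40').
Multiple groups make `findall` return tuples — one 2-tuple for the one match.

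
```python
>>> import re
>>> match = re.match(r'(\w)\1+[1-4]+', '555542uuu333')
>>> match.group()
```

'555542'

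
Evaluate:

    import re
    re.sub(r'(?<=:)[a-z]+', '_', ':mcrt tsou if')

':_ tsou if'

Because the assertion is zero-width, the text it checks is not consumed and won't appear in the result.
Every occurrence is swapped for '_'.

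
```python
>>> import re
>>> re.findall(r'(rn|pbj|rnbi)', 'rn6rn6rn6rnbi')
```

['rn', 'rn', 'rn', 'rn']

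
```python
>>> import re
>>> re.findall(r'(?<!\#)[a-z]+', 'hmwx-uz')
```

['hmwx', 'uz']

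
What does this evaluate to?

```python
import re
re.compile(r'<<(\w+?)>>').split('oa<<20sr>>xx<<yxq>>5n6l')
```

['oa', '20sr', 'xx', 'yxq', '5n6l']

With a capturing group present, the delimiter's captured portion is kept in the result list.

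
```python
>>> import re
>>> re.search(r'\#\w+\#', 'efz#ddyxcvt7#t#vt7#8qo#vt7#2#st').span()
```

(3, 13)

`search` walks the string left to right and returns the first match it finds.
The match spans [3:13] → '#ddyxcvt7#'.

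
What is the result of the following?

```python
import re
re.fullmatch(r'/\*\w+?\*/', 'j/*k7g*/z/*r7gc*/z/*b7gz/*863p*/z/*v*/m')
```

For `fullmatch`, every character of the input must be accounted for by the pattern.
Here there's no way to consume every character, so the call returns None.

None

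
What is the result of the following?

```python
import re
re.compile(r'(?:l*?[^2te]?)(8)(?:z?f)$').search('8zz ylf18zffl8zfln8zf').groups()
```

This matches zero or more of the literal 'l' (lazy), then optionally any character except [2te] (non-capturing group); then a literal '8' (captured); then optionally a literal 'z', then a literal 'f' (non-capturing group); then anchored at the end.
Unlike `match`, `search` isn't anchored — it looks for the pattern anywhere in the string.
The match spans [16:21] → 'ln8zf'.
Captured: group 1 = '8'.

('8',)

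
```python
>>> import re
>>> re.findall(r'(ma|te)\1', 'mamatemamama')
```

['ma', 'ma']

`\1` is not a pattern — it's the concrete string captured by group 1, re-applied verbatim.
Scanning left to right: at [0:4] match 'mama', group 1 = 'ma'; at [6:10] match 'mama', group 1 = 'ma'.
`findall` collects group 1 from each match (2 total).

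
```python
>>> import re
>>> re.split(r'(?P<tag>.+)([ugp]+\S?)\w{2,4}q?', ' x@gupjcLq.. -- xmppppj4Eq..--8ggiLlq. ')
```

Pattern: one or more of any character (captured as 'tag'); then one or more of one of [ugp], then optionally a non-whitespace character (captured); then 2 to 4 of a word character, then optionally the literal 'q'.
The group in the pattern means `split` returns the separators' captures alongside the pieces.

['', ' x@gupjcLq.. -- xmppppj4Eq..--8g', 'gi', '. ']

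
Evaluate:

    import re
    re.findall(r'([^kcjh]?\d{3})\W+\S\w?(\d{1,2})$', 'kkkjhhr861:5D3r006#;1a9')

[('r006', '9')]

Pattern: optionally any character except [kcjh], then exactly 3 of a digit (captured); then one or more of a non-word character, then a non-whitespace character, then optionally a word character; then 1 to 2 of a digit (captured); then anchored at the end.
Matches: at [14:23] match 'r006#;1a9', groups = ('r006', '9').
`findall` packs the 2 group values into a tuple for every match.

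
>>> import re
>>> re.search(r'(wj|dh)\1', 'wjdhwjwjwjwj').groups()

`\1` has to match the exact text group 1 already captured.
`re.search` tries every starting position until one works.
The match spans [4:8] → 'wjwj'.
Captured: group 1 = 'wj'.

('wj',)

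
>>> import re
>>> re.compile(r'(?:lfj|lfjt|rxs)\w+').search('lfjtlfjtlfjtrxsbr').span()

(0, 17)

The match spans [0:17] → 'lfjtlfjtlfjtrxsbr'.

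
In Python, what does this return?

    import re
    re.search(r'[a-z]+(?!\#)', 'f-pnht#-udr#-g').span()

The negative lookaround is zero-width — it rules out positions where the adjacent text would match, without consuming anything.
The match spans [0:1] → 'f'.

(0, 1)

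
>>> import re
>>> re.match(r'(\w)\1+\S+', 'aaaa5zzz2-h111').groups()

A backreference is literal: `\1` must see the identical characters the first group matched.
`re.match` won't scan ahead — the pattern has to work from the very first character.
The match spans [0:14] → 'aaaa5zzz2-h111'.
Captured: group 1 = 'a'.

('a',)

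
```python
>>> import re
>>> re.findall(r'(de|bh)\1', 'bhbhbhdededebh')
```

['bh', 'de']

After group 1 captures some text, `\1` only succeeds where that same text appears again.
Matches: at [0:4] match 'bhbh', group 1 = 'bh'; at [6:10] match 'dede', group 1 = 'de'.
With a single group, `findall` returns only what that group captured — 2 items.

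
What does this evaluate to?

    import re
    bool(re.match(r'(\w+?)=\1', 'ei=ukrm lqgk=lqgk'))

False

After group 1 captures some text, `\1` only succeeds where that same text appears again.
`match` is anchored at position 0; if the pattern doesn't fit there, it returns None.
Here the string doesn't start with a match, so the call returns None, and `bool(None)` is False.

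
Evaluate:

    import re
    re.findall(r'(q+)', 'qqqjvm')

['qqq']

One capturing group, so `findall` returns just the captured substring from the one match — 1 in all.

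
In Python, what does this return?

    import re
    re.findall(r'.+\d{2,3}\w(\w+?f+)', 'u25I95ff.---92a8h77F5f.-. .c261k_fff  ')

This matches one or more of any character, then 2 to 3 of a digit, then a word character; then one or more of a word character (lazy), then one or more of a literal 'f' (captured).
Walking the string: at [0:36] match 'u25I95ff.---92a8h77F5f.-. .c261k_fff', group 1 = '_fff'.
Because there's exactly one group, `findall` drops the full match and keeps group 1 from the one hit.

['_fff']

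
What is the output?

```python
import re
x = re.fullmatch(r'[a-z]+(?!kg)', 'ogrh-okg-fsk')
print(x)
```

None

`re.fullmatch` is like wrapping the pattern in `^…$` (in single-line mode).
Here the pattern can't cover the whole string, so the call returns None.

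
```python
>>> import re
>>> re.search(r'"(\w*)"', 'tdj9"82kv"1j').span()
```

Unlike `match`, `search` isn't anchored — it looks for the pattern anywhere in the string.
The match spans [4:10] → '"82kv"'.
Captured: group 1 = '82kv'.

(4, 10)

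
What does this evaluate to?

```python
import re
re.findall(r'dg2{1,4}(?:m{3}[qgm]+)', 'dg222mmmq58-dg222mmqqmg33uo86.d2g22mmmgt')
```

The pattern matches the literal 'dg', then 1 to 4 of the literal '2'; then exactly 3 of a literal 'm', then one or more of one of [qgm] (non-capturing group).
No capturing groups, so `findall` returns the 1 full match string.

['dg222mmmq']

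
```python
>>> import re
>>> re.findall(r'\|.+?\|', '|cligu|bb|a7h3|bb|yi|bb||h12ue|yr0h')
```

A `+?`/`*?`/`{m,n}?` starts at its minimum and grows only as far as needed for what follows to match.
Walking the string: at [0:7] → '|cligu|'; at [9:15] → '|a7h3|'; at [17:21] → '|yi|'; at [23:31] → '||h12ue|'.
Since nothing is captured, `findall` lists the 4 matched substrings directly.

['|cligu|', '|a7h3|', '|yi|', '||h12ue|']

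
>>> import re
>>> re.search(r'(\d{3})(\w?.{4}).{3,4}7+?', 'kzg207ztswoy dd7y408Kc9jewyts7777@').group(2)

'ztswo'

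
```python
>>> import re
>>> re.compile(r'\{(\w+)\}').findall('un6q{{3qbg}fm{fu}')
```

['3qbg', 'fu']

Because there's exactly one group, `findall` drops the full match and keeps group 1 from each hit.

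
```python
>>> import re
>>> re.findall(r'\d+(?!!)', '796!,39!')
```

['79', '3']

The negative lookahead/lookbehind blocks any match where the forbidden context is present.
Matches: at [0:2] → '79'; at [5:6] → '3'.
With no groups in the pattern, `findall` gives back each whole match — 2 here.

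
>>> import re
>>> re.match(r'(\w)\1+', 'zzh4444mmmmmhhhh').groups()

('z',)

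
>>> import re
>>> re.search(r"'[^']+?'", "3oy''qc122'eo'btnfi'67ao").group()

"'qc122'"

Unlike `match`, `search` isn't anchored — it looks for the pattern anywhere in the string.
The match spans [4:11] → "'qc122'".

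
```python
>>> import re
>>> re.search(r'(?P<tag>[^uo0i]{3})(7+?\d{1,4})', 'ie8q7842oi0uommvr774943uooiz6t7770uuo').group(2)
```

'7842'

This matches exactly 3 of any character except [uo0i] (captured as 'tag'); then one or more of a literal '7' (lazy), then 1 to 4 of a digit (captured).
`re.search` tries every starting position until one works.
The match spans [1:8] → 'e8q7842'.
Captured: group 1 = 'e8q', group 2 = '7842'.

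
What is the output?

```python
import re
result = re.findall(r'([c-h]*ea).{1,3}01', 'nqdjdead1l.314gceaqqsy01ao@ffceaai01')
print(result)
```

The pattern matches zero or more of a character in [c-h], then the literal 'ea' (captured); then 1 to 3 of any character, then the literal '01'.
One capturing group, so `findall` returns just the captured substring from the one match — 1 in all.

['ffcea']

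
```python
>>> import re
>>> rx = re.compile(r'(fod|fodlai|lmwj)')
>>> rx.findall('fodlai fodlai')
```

['fod', 'fod']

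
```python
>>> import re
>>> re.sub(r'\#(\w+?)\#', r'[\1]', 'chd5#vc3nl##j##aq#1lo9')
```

The replacement refers to a captured group, so each match is rewritten using its own captured text.

'chd5[vc3nl][j][aq]1lo9'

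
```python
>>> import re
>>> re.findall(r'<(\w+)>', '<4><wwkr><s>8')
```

['4', 'wwkr', 's']

Matches: at [0:3] match '<4>', group 1 = '4'; at [3:9] match '<wwkr>', group 1 = 'wwkr'; at [9:12] match '<s>', group 1 = 's'.
With a single group, `findall` returns only what that group captured — 3 items.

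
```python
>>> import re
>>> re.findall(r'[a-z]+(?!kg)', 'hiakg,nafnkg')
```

['hiakg', 'nafnkg']

`(?!…)`/`(?<!…)` only lets a position through if the neighbouring text does NOT match; no characters are consumed.
Scanning left to right: at [0:5] → 'hiakg'; at [6:12] → 'nafnkg'.
`findall` yields the raw match text (2 of them) because the pattern has no groups.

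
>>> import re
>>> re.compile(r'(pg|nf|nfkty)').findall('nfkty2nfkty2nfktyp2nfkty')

['nf', 'nf', 'nf', 'nf']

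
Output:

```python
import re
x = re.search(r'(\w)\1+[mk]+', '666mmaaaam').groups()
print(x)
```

The match spans [0:5] → '666mm'.
Captured: group 1 = '6'.

('6',)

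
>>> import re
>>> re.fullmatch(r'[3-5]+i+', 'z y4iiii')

Pattern: one or more of a character in [3-5]; then one or more of a literal 'i'.
`re.fullmatch` requires the pattern to consume the entire string.
Here the pattern can't cover the whole string, so the call returns None.

None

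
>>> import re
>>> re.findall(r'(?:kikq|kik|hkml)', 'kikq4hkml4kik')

`|` is ordered: at each position the engine commits to the first alternative that works.
With no groups in the pattern, `findall` gives back each whole match — 3 here.

['kikq', 'hkml', 'kik']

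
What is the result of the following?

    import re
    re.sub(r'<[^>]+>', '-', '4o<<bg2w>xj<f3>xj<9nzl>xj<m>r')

'4o-xj-xj-xj-r'

Matches: at [2:9] → '<<bg2w>'; at [11:15] → '<f3>'; at [17:23] → '<9nzl>'; at [25:28] → '<m>'.
Every occurrence is swapped for '-'.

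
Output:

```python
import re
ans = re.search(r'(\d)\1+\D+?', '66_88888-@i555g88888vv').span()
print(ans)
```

The backreference `\1` re-matches whatever the first group consumed, character for character.
Unlike `match`, `search` isn't anchored — it looks for the pattern anywhere in the string.
The match spans [0:3] → '66_'.
Captured: group 1 = '6'.

(0, 3)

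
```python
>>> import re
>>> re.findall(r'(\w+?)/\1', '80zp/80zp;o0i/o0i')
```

The backreference `\1` re-matches whatever the first group consumed, character for character.
Because there's exactly one group, `findall` drops the full match and keeps group 1 from each hit.

['80zp', 'o0i']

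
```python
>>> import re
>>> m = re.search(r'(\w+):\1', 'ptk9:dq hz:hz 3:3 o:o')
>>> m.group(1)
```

The match spans [8:13] → 'hz:hz'.
Captured: group 1 = 'hz'.

'hz'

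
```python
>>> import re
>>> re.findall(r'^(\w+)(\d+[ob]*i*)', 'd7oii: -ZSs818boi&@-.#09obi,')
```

The pattern matches anchored at the start of the string; then one or more of a word character (captured); then one or more of a digit, then zero or more of one of [ob], then zero or more of a literal 'i' (captured).
Scanning left to right: at [0:5] match 'd7oii', groups = ('d', '7oii').
Multiple groups make `findall` return tuples — one 2-tuple for the one match.

[('d', '7oii')]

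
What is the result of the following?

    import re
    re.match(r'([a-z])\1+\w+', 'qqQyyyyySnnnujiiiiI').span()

(0, 19)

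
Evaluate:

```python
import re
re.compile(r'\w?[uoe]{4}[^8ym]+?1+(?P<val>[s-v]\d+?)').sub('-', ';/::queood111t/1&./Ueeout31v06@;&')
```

A `+?`/`*?`/`{m,n}?` starts at its minimum and grows only as far as needed for what follows to match.
Each match is replaced by '-'.

';/::-6@;&'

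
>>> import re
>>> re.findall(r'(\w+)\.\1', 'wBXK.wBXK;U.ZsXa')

After group 1 captures some text, `\1` only succeeds where that same text appears again.
`findall` collects group 1 from the one match (1 total).

['wBXK']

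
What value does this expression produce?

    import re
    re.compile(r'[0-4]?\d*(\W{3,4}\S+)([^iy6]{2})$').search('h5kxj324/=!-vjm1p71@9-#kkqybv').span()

The pattern matches optionally a character in [0-4], then zero or more of a digit; then 3 to 4 of a non-word character, then one or more of a non-whitespace character (captured); then exactly 2 of any character except [iy6] (captured); then anchored at the end.
`re.search` tries every starting position until one works.
The match spans [5:29] → '324/=!-vjm1p71@9-#kkqybv'.
Captured: group 1 = '/=!-vjm1p71@9-#kkqy', group 2 = 'bv'.

(5, 29)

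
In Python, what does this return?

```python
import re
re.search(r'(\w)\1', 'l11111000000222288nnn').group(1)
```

'1'

A backreference is literal: `\1` must see the identical characters the first group matched.
`re.search` scans for the first position where the pattern succeeds.
The match spans [1:3] → '11'.
Captured: group 1 = '1'.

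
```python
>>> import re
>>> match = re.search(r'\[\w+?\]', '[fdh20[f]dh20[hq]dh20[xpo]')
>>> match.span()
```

(6, 9)

The match spans [6:9] → '[f]'.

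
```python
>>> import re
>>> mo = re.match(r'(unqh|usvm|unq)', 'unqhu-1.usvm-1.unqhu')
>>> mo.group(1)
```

Alternation tries branches left to right and keeps the first one that lets the overall match succeed at that position.
`re.match` only tries the pattern at the start of the string.
The match spans [0:4] → 'unqh'.
Captured: group 1 = 'unqh'.

'unqh'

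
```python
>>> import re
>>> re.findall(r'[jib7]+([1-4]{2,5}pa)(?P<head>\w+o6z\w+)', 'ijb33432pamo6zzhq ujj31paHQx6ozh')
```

This matches one or more of one of [jib7]; then 2 to 5 of a character in [1-4], then the literal 'pa' (captured); then one or more of a word character, then the literal 'o6z', then one or more of a word character (captured as 'head').
Matches: at [0:17] match 'ijb33432pamo6zzhq', groups = ('33432pa', 'mo6zzhq').
`findall` packs the 2 group values into a tuple for every match.

[('33432pa', 'mo6zzhq')]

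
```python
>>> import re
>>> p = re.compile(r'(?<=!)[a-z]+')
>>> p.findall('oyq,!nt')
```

['nt']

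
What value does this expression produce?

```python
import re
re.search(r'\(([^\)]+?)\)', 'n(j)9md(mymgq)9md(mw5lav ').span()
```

(1, 4)

`search` walks the string left to right and returns the first match it finds.
The match spans [1:4] → '(j)'.
Captured: group 1 = 'j'.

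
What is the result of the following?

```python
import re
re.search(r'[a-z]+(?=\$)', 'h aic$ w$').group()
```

The positive lookaround only admits positions where the adjacent text matches; those characters stay outside the span.
`search` walks the string left to right and returns the first match it finds.
The match spans [2:5] → 'aic'.

'aic'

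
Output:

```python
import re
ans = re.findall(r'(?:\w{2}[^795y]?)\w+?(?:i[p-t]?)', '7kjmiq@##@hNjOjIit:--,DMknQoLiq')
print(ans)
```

The pattern matches exactly 2 of a word character, then optionally any character except [795y] (non-capturing group); then one or more of a word character (lazy); then the literal 'i', then optionally a character in [p-t] (non-capturing group).
No capturing groups, so `findall` returns the 3 full match strings.

['7kjmiq', 'hNjOjIit', 'DMknQoLiq']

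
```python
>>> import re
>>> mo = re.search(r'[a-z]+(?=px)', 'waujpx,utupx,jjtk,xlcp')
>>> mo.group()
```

'wauj'

Because the assertion is zero-width, the text it checks is not consumed and won't appear in the result.
The match spans [0:4] → 'wauj'.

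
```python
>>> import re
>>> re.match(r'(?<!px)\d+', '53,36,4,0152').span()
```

(0, 2)

A negative assertion filters positions out without eating any characters.
With `match`, the pattern is implicitly anchored at the beginning.
The match spans [0:2] → '53'.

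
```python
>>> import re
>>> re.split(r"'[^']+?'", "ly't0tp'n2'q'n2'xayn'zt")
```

Matches to split on: at [2:8] → "'t0tp'"; at [10:13] → "'q'"; at [15:21] → "'xayn'".
`split` removes every match and returns the 4 fragments in between.

['ly', 'n2', 'n2', 'zt']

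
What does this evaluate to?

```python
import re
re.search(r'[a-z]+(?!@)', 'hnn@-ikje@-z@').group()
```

A negative assertion filters positions out without eating any characters.
The match spans [0:2] → 'hn'.

'hn'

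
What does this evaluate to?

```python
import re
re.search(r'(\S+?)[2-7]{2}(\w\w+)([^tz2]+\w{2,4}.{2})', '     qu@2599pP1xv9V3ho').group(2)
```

Pattern: one or more of a non-whitespace character (lazy) (captured); then exactly 2 of a character in [2-7]; then a word character, then one or more of a word character (captured); then one or more of any character except [tz2], then 2 to 4 of a word character, then exactly 2 of any character (captured).
`search` walks the string left to right and returns the first match it finds.
The match spans [5:22] → 'qu@2599pP1xv9V3ho'.
Captured: group 1 = 'qu@', group 2 = '99pP1xv', group 3 = '9V3ho'.

'99pP1xv'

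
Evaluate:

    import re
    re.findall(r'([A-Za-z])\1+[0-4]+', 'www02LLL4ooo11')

`\1` has to match the exact text group 1 already captured.
Matches: at [0:5] match 'www02', group 1 = 'w'; at [5:9] match 'LLL4', group 1 = 'L'; at [9:14] match 'ooo11', group 1 = 'o'.
`findall` collects group 1 from each match (3 total).

['w', 'L', 'o']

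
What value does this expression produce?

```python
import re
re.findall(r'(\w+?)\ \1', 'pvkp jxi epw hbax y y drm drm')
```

After group 1 captures some text, `\1` only succeeds where that same text appears again.
One capturing group, so `findall` returns just the captured substring from each match — 2 in all.

['y', 'drm']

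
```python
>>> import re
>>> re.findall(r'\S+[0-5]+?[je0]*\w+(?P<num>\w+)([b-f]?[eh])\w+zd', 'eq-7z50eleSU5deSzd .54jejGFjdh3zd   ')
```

The pattern matches one or more of a non-whitespace character; then one or more of a character in [0-5] (lazy); then zero or more of one of [je0], then one or more of a word character; then one or more of a word character (captured as 'num'); then optionally a character in [b-f], then one of [eh] (captured); then one or more of a word character, then the literal 'zd'.
Walking the string: at [0:18] match 'eq-7z50eleSU5deSzd', groups = ('d', 'e'); at [19:33] match '.54jejGFjdh3zd', groups = ('d', 'h').
Multiple groups make `findall` return tuples — one 2-tuple for each match.

[('d', 'e'), ('d', 'h')]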